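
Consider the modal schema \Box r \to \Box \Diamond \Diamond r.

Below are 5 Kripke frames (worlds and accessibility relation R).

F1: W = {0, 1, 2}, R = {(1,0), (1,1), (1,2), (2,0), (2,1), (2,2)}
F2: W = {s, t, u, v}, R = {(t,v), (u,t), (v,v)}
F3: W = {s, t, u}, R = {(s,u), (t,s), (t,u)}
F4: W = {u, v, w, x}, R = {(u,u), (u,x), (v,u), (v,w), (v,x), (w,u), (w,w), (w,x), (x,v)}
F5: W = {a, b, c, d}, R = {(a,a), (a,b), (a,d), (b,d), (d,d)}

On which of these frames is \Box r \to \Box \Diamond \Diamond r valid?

Frame correspondent (Sahlqvist): \forall x \forall z (xRz \to \exists w (xRw \wedge z R^2 w)) — i.e. a generalized confluence (Geach) condition.
F1: fails — 1R0 but no w with 1Rw and 0R²w.
F2: fails — uRt but no w with uRw and tR²w.
F3: fails — sRu but no w with sRw and uR²w.
F4: satisfies the condition.
F5: satisfies the condition.
Valid on: F4, F5.

F4, F5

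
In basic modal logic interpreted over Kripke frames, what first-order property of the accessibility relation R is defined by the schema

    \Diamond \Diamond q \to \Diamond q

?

transitivity

Replacing q by ¬q and contraposing gives the equivalent schema □q → □□q.
Suppose □q→□□q is valid. Take Rxy, Ryz and set V(q)={w : Rxw}. Then □q at x, so □□q at x, so □q at y, so q at z, i.e. Rxz.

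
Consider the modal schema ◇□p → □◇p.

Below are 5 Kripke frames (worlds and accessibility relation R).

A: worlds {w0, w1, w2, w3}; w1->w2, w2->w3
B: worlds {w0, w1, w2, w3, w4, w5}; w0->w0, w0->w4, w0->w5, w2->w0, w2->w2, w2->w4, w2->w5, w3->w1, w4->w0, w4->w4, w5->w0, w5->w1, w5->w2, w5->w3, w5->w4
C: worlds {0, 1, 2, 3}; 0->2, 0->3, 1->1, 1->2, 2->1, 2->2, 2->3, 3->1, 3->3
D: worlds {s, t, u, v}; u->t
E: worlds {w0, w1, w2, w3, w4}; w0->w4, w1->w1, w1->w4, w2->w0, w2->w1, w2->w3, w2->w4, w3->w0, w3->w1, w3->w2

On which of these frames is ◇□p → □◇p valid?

C

The schema corresponds to convergence: ∀x ∀y ∀z (Rxy ∧ Rxz → ∃w (Ryw ∧ Rzw)).
A: fails — Rw2w3 and Rw2w3 but w3 and w3 have no common successor.
B: fails — Rw3w1 and Rw3w1 but w1 and w1 have no common successor.
C: ✓.
D: fails — Rut and Rut but t and t have no common successor.
E: fails — Rw0w4 and Rw0w4 but w4 and w4 have no common successor.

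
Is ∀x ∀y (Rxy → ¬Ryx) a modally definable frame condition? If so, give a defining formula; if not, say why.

If a class were modally definable it would be closed under surjective bounded morphisms (Goldblatt–Thomason).
The 5-cycle (worlds s,t,u,v,w with s→t→u→v→w→s) is asymmetric. Mapping every world to a single reflexive point • is a surjective bounded morphism, and the reflexive point is not asymmetric (R•• but asymmetry requires ¬R••).
So no modal formula (or set of formulas) defines exactly the asymmetric frames.

No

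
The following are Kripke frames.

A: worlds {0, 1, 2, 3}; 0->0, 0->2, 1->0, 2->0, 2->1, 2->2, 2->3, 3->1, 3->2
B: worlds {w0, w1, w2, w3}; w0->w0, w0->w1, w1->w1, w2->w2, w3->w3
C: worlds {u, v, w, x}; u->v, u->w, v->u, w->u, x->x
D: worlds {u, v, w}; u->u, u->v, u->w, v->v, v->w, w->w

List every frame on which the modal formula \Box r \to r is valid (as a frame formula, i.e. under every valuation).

B, D

The schema corresponds to reflexivity: \forall x Rxx.
A: fails — world 1 does not see itself.
B: condition met.
C: fails — world u does not see itself.
D: condition met.
Valid on: B, D.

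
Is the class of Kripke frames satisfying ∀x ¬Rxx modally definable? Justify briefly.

If a class were modally definable it would be closed under surjective bounded morphisms (Goldblatt–Thomason).
The 3-cycle (worlds 0,1,2 with 0→1→2→0) is irreflexive, and the map sending every world to a single reflexive point • is a surjective bounded morphism (forth: every edge maps to (•,•); back: every world has a successor). So any modal formula valid on the 3-cycle is also valid on the reflexive point, which is not irreflexive.
So no modal formula (or set of formulas) defines exactly the irreflexive frames.

Not definable by any modal formula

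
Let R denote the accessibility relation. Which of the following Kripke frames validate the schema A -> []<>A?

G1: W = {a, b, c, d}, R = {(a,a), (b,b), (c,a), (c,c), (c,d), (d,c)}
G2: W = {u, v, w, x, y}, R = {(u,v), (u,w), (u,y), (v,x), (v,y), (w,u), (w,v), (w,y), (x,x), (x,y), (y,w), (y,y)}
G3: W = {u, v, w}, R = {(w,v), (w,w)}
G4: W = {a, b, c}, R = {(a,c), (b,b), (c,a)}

G4

The schema corresponds to symmetry: forall x forall y (Rxy -> Ryx).
G1: fails — Rca but not Rac.
G2: fails — Ruv but not Rvu.
G3: fails — Rwv but not Rvw.
G4: condition met.
Valid on: G4.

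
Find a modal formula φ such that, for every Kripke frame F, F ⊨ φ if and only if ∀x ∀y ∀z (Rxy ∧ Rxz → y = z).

This is partial functionality; the standard corresponding axiom is CD: ◇s → □s.

◇s → □s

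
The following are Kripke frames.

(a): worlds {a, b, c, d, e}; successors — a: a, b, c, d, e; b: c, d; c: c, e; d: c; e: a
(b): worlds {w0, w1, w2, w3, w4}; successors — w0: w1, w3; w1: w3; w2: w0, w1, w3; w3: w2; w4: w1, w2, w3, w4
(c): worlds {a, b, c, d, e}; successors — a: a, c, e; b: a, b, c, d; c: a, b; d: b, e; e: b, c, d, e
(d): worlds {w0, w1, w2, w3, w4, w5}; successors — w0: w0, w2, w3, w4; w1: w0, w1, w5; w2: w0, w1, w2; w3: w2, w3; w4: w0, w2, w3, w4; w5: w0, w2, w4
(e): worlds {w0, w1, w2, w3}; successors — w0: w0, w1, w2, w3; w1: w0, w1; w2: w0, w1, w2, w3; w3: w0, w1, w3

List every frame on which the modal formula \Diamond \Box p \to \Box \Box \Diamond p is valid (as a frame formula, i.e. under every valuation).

Frame correspondent (Sahlqvist): \forall x \forall y \forall z ((xRy \wedge x R^2 z) \to \exists w (yRw \wedge zRw)) — i.e. a generalized confluence (Geach) condition.
(a): fails — aRb, aR²e but no w with bRw and eRw.
(b): fails — w0Rw1, w0R²w3 but no w with w1Rw and w3Rw.
(c): holds.
(d): fails — w0Rw3, w0R²w1 but no w with w3Rw and w1Rw.
(e): holds.

(c), (e)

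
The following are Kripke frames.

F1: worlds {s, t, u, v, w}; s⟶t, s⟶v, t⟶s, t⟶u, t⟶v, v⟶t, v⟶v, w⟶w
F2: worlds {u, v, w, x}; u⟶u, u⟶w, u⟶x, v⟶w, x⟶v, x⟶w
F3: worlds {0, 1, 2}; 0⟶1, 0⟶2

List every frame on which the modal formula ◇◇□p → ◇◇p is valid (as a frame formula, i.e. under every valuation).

F3

The schema corresponds to a generalized confluence (Geach) condition: ∀x ∀y (xR²y → ∃w (yRw ∧ xR²w)).
F1: fails — sR²u but no w* with uRw* and sR²w*.
F2: fails — uR²w but no t with wRt and uR²t.
F3: satisfies the condition.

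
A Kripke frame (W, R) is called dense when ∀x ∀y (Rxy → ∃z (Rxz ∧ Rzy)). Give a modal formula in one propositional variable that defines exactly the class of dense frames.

□□r → □r

The condition is density. The C4 schema □□r → □r defines it.
Suppose □□r→□r is valid. Take Rxy and set V(r)={w : xR²w}. Then □□r at x, so □r at x, so r at y, i.e. ∃z(Rxz∧Rzy).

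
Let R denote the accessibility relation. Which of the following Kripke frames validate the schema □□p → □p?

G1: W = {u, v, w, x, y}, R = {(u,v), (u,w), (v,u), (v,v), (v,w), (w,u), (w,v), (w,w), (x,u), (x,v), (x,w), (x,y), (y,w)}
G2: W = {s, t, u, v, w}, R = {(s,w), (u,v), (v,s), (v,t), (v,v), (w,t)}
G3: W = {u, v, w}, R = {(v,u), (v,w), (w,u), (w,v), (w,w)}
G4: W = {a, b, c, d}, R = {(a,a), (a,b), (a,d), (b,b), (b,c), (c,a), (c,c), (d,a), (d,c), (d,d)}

Frame correspondent (Sahlqvist): ∀x ∀y (Rxy → ∃z (Rxz ∧ Rzy)) — i.e. density.
G1: fails — Rxy but no z with Rxz and Rzy.
G2: fails — Rwt but no z with Rwz and Rzt.
G3: holds.
G4: holds.
Valid on: G3, G4.

G3, G4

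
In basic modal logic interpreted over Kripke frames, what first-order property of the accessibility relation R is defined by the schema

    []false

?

□⊥ is valid iff no world has any successor (otherwise □⊥ fails at any world with one).
Conversely, any frame satisfying forall x forall y ~Rxy validates the schema.
So the correspondent is emptiness of R.

emptiness of R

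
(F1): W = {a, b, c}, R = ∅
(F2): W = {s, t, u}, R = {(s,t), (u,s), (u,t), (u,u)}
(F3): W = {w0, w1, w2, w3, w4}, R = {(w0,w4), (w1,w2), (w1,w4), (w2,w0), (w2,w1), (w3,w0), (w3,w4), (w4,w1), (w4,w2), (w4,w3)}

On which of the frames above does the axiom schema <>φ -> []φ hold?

(F1)

The schema corresponds to partial functionality: forall x forall y forall z (Rxy & Rxz -> y = z).
(F1): satisfies the condition.
(F2): fails — u sees both s and t.
(F3): fails — w1 sees both w2 and w4.
Valid on: (F1).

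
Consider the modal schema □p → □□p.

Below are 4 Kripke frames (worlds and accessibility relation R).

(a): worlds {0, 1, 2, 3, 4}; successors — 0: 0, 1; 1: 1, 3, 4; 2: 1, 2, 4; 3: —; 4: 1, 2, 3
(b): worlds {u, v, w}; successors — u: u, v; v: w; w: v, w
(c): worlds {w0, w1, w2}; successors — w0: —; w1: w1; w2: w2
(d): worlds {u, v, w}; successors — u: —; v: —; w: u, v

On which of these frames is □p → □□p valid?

The schema corresponds to transitivity: ∀x ∀y ∀z (Rxy ∧ Ryz → Rxz).
(a): fails — R01 and R14 but not R04.
(b): fails — Ruv and Rvw but not Ruw.
(c): condition met.
(d): condition met.
Valid on: (c), (d).

(c), (d)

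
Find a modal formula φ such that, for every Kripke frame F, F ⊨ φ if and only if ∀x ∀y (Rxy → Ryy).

□(□p → p)

This is shift-reflexivity; the standard corresponding axiom is T□: □(□p → p).
Suppose □(□p→p) is valid. Take Rxy and set V(p)={w : Ryw}. Then at y, □p holds; since □(□p→p) at x, □p→p at y, so p at y, i.e. Ryy.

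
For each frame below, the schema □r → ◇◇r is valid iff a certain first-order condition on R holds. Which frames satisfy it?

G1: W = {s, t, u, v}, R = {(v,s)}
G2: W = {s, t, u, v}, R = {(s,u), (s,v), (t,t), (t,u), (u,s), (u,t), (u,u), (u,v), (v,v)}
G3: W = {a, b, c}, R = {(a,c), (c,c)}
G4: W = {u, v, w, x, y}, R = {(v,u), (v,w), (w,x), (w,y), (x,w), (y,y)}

The schema corresponds to a generalized confluence (Geach) condition: ∀x ∃w (xRw ∧ xR²w).
G1: fails — at s but no w with sRw and sR²w.
G2: ✓.
G3: fails — at b but no w with bRw and bR²w.
G4: fails — at u but no t with uRt and uR²t.

G2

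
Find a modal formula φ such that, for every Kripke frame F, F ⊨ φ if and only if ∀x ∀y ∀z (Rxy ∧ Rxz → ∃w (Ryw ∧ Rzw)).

A defining formula is ◇□ψ → □◇ψ (the .2 axiom).
Suppose ◇□ψ→□◇ψ is valid. Take Rxy, Rxz and set V(ψ)={w : Ryw}. Then □ψ at y so ◇□ψ at x, so □◇ψ at x, so ◇ψ at z, giving w with Rzw and Ryw.

◇□ψ → □◇ψ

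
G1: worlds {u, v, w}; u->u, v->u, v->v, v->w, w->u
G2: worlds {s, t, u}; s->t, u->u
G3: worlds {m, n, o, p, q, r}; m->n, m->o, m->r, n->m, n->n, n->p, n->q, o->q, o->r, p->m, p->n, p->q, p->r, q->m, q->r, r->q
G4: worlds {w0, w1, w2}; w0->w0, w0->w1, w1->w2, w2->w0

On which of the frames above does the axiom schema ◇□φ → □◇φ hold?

G1

This is the axiom for convergence; its first-order frame correspondent is ∀x ∀y ∀z (Rxy ∧ Rxz → ∃w (Ryw ∧ Rzw)).
G1: holds.
G2: fails — Rst and Rst but t and t have no common successor.
G3: fails — Ror and Roq but r and q have no common successor.
G4: fails — Rw0w1 and Rw0w0 but w1 and w0 have no common successor.
Valid on: G1.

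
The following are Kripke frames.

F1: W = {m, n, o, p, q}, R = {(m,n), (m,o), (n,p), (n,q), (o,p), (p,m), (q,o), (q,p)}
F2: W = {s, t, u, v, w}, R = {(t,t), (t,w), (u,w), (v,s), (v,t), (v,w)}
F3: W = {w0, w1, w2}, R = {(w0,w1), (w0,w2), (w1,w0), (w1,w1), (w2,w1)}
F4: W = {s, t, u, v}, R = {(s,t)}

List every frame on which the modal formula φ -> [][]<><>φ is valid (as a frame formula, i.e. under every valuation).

F4

This is the axiom for a generalized confluence (Geach) condition; its first-order frame correspondent is forall x forall z (x R^2 z -> exists w (x = w & z R^2 w)).
F1: fails — mR²p but no w with m=w and pR²w.
F2: fails — tR²w but no w* with t=w* and wR²w*.
F3: fails — w2R²w0 but no w with w2=w and w0R²w.
F4: ✓.
Valid on: F4.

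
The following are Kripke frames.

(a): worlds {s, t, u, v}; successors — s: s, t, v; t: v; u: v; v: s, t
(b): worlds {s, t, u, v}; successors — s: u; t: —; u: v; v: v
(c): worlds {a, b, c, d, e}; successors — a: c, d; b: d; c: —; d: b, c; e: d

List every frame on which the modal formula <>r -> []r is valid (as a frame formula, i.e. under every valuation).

The schema corresponds to partial functionality: forall x forall y forall z (Rxy & Rxz -> y = z).
(a): fails — s sees both s and t.
(b): ✓.
(c): fails — a sees both c and d.
Valid on: (b).

(b)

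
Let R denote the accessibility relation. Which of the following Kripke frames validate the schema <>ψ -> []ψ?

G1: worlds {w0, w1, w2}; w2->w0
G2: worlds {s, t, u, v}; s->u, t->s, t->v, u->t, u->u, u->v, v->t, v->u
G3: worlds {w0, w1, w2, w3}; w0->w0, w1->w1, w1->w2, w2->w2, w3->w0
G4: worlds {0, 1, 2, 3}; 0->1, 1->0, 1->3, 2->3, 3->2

The schema corresponds to partial functionality: forall x forall y forall z (Rxy & Rxz -> y = z).
G1: ✓.
G2: fails — t sees both s and v.
G3: fails — w1 sees both w1 and w2.
G4: fails — 1 sees both 0 and 3.

G1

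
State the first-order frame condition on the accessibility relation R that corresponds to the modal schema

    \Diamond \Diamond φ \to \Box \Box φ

\forall x \forall y \forall z ((x R^2 y \wedge x R^2 z) \to \exists w (y = w \wedge z = w))

This is a Sahlqvist (Geach-type) schema ◇^2□^0φ → □^2◇^0φ.
Minimal-valuation argument: fix x; take any y with xR^2y and any z with xR^2z. Set V(φ) to the set of worlds R-reachable from y in exactly 0 steps. Then □^0φ holds at y, so the antecedent holds at x; validity forces ◇^0φ at z, giving a w with zR^0w and yR^0w.
First-order correspondent: \forall x \forall y \forall z ((x R^2 y \wedge x R^2 z) \to \exists w (y = w \wedge z = w)).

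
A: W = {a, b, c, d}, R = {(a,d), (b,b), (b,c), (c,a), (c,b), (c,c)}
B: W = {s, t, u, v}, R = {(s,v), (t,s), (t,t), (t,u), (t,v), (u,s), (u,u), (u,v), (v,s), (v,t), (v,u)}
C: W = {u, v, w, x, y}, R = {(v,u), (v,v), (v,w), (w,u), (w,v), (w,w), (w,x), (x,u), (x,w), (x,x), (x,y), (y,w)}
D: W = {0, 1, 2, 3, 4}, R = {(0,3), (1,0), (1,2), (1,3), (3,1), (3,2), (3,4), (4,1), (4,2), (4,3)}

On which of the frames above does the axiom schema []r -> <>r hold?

B

This is the axiom for seriality; its first-order frame correspondent is forall x exists y Rxy.
A: fails — world d has no successor.
B: holds.
C: fails — world u has no successor.
D: fails — world 2 has no successor.
Valid on: B.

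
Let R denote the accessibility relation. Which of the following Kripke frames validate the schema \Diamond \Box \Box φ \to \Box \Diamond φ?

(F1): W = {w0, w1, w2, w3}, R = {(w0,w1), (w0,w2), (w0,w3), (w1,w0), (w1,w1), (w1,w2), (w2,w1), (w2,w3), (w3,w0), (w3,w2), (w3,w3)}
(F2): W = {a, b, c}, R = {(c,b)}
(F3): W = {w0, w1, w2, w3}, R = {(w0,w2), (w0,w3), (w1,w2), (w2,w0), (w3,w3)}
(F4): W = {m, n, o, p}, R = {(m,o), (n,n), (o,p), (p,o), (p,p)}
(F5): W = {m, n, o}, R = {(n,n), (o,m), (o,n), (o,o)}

This is the axiom for a generalized confluence (Geach) condition; its first-order frame correspondent is \forall x \forall y \forall z ((xRy \wedge xRz) \to \exists w (y R^2 w \wedge zRw)).
(F1): condition met.
(F2): fails — cRb, cRb but no w with bR²w and bRw.
(F3): fails — w0Rw2, w0Rw2 but no w with w2R²w and w2Rw.
(F4): condition met.
(F5): fails — oRm, oRm but no w with mR²w and mRw.
Valid on: (F1), (F4).

(F1), (F4)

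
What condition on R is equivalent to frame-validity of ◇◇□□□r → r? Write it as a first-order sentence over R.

∀x ∀y (xR²y → ∃w (yR³w ∧ x = w))

This is a Sahlqvist (Geach-type) schema ◇^2□^3r → □^0◇^0r.
Minimal-valuation argument: fix x; take any y with xR^2y and any z with xR^0z. Set V(r) to the set of worlds R-reachable from y in exactly 3 steps. Then □^3r holds at y, so the antecedent holds at x; validity forces ◇^0r at z, giving a w with zR^0w and yR^3w.
First-order correspondent: ∀x ∀y (xR²y → ∃w (yR³w ∧ x = w)).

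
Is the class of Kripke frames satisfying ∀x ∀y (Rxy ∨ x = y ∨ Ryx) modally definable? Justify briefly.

No

Modal frame validity is preserved under disjoint unions.
Take 3 disjoint single-world reflexive frames: each is trivially connected, but their disjoint union has 3 worlds with no edge between distinct components, so it is not connected.
So no modal formula (or set of formulas) defines exactly the connected frames.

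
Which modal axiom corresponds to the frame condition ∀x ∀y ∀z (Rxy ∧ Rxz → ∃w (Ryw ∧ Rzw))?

◇□ψ → □◇ψ

The condition is convergence. The .2 schema ◇□ψ → □◇ψ defines it.
Suppose ◇□ψ→□◇ψ is valid. Take Rxy, Rxz and set V(ψ)={w : Ryw}. Then □ψ at y so ◇□ψ at x, so □◇ψ at x, so ◇ψ at z, giving w with Rzw and Ryw.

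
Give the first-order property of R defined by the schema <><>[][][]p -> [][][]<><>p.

This is a Sahlqvist (Geach-type) schema ◇^2□^3p → □^3◇^2p.
Minimal-valuation argument: fix x; take any y with xR^2y and any z with xR^3z. Set V(p) to the set of worlds R-reachable from y in exactly 3 steps. Then □^3p holds at y, so the antecedent holds at x; validity forces ◇^2p at z, giving a w with zR^2w and yR^3w.
First-order correspondent: forall x forall y forall z ((x R^2 y & x R^3 z) -> exists w (y R^3 w & z R^2 w)).

forall x forall y forall z ((x R^2 y & x R^3 z) -> exists w (y R^3 w & z R^2 w))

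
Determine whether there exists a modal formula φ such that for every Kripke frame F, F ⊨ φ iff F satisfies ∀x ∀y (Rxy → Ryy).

Definable; □(□r → r) defines it

This is a Sahlqvist condition; the T□ axiom □(□r → r) defines it.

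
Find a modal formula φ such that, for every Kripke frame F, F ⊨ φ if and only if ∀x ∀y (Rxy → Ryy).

□(□ψ → ψ)

This is shift-reflexivity; the standard corresponding axiom is T□: □(□ψ → ψ).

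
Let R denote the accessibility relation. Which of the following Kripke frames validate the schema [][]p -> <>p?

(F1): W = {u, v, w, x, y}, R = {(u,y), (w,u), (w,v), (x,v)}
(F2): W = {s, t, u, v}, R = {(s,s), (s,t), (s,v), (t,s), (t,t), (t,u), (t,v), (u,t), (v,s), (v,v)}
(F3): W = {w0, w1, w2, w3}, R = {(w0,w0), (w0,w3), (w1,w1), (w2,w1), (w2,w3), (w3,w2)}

(F2)

Frame correspondent (Sahlqvist): forall x exists w (x R^2 w & xRw) — i.e. a generalized confluence (Geach) condition.
(F1): fails — at u but no t with uR²t and uRt.
(F2): ✓.
(F3): fails — at w3 but no w with w3R²w and w3Rw.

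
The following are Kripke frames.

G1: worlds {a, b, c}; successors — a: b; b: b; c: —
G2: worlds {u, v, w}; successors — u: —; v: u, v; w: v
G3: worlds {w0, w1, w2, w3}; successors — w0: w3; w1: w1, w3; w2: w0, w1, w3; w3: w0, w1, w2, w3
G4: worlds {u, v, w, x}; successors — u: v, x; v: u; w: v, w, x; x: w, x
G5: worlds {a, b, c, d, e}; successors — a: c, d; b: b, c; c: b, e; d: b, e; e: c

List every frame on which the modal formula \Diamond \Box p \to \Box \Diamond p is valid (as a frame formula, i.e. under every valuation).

G1, G3, G5

Frame correspondent (Sahlqvist): \forall x \forall y \forall z (Rxy \wedge Rxz \to \exists w (Ryw \wedge Rzw)) — i.e. convergence.
G1: condition met.
G2: fails — Rvu and Rvu but u and u have no common successor.
G3: condition met.
G4: fails — Ruv and Rux but v and x have no common successor.
G5: condition met.
Valid on: G1, G3, G5.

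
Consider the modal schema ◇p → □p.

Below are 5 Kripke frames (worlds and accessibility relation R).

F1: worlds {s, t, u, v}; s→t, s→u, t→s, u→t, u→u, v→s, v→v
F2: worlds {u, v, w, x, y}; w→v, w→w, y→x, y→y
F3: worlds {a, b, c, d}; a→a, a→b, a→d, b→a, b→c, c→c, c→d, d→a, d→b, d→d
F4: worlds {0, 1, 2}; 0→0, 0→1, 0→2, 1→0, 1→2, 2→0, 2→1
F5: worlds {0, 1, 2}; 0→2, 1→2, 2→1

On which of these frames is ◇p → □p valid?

F5

The schema corresponds to partial functionality: ∀x ∀y ∀z (Rxy ∧ Rxz → y = z).
F1: fails — s sees both t and u.
F2: fails — w sees both v and w.
F3: fails — a sees both a and b.
F4: fails — 0 sees both 0 and 1.
F5: condition met.
Valid on: F5.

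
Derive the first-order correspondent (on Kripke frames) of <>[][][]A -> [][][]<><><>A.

This is a Sahlqvist (Geach-type) schema ◇^1□^3A → □^3◇^3A.
Minimal-valuation argument: fix x; take any y with xR^1y and any z with xR^3z. Set V(A) to the set of worlds R-reachable from y in exactly 3 steps. Then □^3A holds at y, so the antecedent holds at x; validity forces ◇^3A at z, giving a w with zR^3w and yR^3w.
First-order correspondent: forall x forall y forall z ((xRy & x R^3 z) -> exists w (y R^3 w & z R^3 w)).

forall x forall y forall z ((xRy & x R^3 z) -> exists w (y R^3 w & z R^3 w))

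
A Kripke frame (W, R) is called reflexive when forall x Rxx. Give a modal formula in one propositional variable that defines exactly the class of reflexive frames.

This is reflexivity; the standard corresponding axiom is T: □ψ → ψ.
Suppose □ψ→ψ is valid. At any x set V(ψ)={w : Rxw}. Then □ψ holds at x, so ψ holds at x, i.e. Rxx.

□ψ → ψ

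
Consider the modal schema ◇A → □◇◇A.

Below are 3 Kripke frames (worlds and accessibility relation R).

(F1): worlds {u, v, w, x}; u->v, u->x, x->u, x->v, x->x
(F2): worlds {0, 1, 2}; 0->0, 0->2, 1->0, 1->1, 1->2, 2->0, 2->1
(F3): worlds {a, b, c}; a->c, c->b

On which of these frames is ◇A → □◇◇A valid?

(F2)

The schema corresponds to a generalized confluence (Geach) condition: ∀x ∀y ∀z ((xRy ∧ xRz) → ∃w (y = w ∧ zR²w)).
(F1): fails — uRv, uRv but no t with v=t and vR²t.
(F2): satisfies the condition.
(F3): fails — aRc, aRc but no w with c=w and cR²w.
Valid on: (F2).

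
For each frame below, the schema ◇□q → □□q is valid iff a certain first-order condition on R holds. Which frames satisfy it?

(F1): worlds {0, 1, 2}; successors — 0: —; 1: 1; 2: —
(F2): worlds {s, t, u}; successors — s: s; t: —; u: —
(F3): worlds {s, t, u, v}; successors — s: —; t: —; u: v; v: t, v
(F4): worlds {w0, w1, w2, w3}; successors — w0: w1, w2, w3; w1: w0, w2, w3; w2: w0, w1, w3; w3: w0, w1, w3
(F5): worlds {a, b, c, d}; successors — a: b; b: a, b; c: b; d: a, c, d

(F1), (F2)

The schema corresponds to a generalized confluence (Geach) condition: ∀x ∀y ∀z ((xRy ∧ xR²z) → ∃w (yRw ∧ z = w)).
(F1): ✓.
(F2): ✓.
(F3): fails — vRt, vR²t but no w with tRw and t=w.
(F4): fails — w0Rw1, w0R²w1 but no w with w1Rw and w1=w.
(F5): fails — bRa, bR²a but no w with aRw and a=w.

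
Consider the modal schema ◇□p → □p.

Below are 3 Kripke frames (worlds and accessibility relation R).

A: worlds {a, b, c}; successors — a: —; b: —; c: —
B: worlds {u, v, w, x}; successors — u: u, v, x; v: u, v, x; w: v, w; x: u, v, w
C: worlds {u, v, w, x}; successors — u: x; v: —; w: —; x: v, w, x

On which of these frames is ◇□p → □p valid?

A

Frame correspondent (Sahlqvist): ∀x ∀y ∀z (Rxy ∧ Rxz → Ryz) — i.e. the Euclidean property.
A: condition met.
B: fails — Rux and Rux but not Rxx.
C: fails — Rxw and Rxw but not Rww.
Valid on: A.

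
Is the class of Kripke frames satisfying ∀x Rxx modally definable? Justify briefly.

Definable; □r → r defines it

The condition is reflexivity. A defining modal formula is □r → r.
Suppose □r→r is valid. At any x set V(r)={w : Rxw}. Then □r holds at x, so r holds at x, i.e. Rxx.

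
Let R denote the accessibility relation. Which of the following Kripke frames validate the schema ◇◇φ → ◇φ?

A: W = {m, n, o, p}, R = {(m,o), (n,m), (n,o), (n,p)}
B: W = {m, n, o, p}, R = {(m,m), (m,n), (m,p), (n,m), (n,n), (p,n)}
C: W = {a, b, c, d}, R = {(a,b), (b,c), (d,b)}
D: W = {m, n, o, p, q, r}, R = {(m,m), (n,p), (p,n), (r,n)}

The schema corresponds to transitivity: ∀x ∀y ∀z (Rxy ∧ Ryz → Rxz).
A: holds.
B: fails — Rpn and Rnm but not Rpm.
C: fails — Rdb and Rbc but not Rdc.
D: fails — Rnp and Rpn but not Rnn.
Valid on: A.

A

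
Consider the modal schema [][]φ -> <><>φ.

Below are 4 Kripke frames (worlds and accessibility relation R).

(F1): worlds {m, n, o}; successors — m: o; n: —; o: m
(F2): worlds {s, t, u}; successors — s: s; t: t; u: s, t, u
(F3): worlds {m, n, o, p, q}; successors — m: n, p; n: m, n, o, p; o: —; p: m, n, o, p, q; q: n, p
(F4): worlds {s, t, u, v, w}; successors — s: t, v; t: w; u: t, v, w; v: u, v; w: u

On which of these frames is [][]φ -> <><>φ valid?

(F2), (F4)

This is the axiom for a generalized confluence (Geach) condition; its first-order frame correspondent is forall x exists w (x R^2 w & x R^2 w).
(F1): fails — at n but no w with nR²w and nR²w.
(F2): condition met.
(F3): fails — at o but no w with oR²w and oR²w.
(F4): condition met.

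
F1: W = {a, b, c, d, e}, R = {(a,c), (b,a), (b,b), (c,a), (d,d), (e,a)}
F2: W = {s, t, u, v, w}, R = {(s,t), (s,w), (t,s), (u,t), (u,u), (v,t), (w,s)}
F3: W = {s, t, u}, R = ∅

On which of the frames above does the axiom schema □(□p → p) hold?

This is the axiom for shift-reflexivity; its first-order frame correspondent is ∀x ∀y (Rxy → Ryy).
F1: fails — Rea but not Raa.
F2: fails — Rut but not Rtt.
F3: condition met.

F3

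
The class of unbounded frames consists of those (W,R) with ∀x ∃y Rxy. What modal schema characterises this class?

A defining formula is □p → ◇p (the D axiom).
Suppose □p→◇p is valid. At any x set V(p)=W. Then □p at x, so ◇p at x, so x has a successor.

□p → ◇p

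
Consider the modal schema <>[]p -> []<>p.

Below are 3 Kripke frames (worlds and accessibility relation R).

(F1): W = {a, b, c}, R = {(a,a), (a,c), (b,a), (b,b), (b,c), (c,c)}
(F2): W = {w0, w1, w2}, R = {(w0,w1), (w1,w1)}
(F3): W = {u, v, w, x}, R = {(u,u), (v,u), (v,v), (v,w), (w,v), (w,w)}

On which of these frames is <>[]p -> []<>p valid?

The schema corresponds to convergence: forall x forall y forall z (Rxy & Rxz -> exists w (Ryw & Rzw)).
(F1): satisfies the condition.
(F2): satisfies the condition.
(F3): fails — Rvw and Rvu but w and u have no common successor.
Valid on: (F1), (F2).

(F1), (F2)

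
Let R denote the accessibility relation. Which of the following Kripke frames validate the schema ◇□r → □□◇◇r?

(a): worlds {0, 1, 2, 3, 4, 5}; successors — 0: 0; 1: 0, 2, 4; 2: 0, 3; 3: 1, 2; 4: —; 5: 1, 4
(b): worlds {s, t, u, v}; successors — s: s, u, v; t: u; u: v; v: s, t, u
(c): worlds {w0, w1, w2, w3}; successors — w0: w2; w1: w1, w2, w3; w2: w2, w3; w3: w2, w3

(c)

This is the axiom for a generalized confluence (Geach) condition; its first-order frame correspondent is ∀x ∀y ∀z ((xRy ∧ xR²z) → ∃w (yRw ∧ zR²w)).
(a): fails — 1R4, 1R²0 but no w with 4Rw and 0R²w.
(b): fails — sRu, sR²u but no w with uRw and uR²w.
(c): satisfies the condition.
Valid on: (c).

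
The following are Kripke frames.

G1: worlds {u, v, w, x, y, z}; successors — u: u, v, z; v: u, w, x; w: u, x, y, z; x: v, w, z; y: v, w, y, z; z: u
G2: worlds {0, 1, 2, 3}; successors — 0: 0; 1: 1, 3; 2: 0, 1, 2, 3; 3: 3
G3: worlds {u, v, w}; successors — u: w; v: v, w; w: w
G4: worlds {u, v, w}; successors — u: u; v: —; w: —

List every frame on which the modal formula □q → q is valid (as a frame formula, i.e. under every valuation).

Frame correspondent (Sahlqvist): ∀x Rxx — i.e. reflexivity.
G1: fails — world v does not see itself.
G2: ✓.
G3: fails — world u does not see itself.
G4: fails — world v does not see itself.
Valid on: G2.

G2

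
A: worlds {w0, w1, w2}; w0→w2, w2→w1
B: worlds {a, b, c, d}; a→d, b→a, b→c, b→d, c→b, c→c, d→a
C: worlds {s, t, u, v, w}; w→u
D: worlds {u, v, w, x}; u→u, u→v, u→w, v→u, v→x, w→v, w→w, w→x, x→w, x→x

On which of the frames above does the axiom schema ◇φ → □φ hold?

A, C

The schema corresponds to partial functionality: ∀x ∀y ∀z (Rxy ∧ Rxz → y = z).
A: satisfies the condition.
B: fails — b sees both a and c.
C: satisfies the condition.
D: fails — u sees both u and v.
Valid on: A, C.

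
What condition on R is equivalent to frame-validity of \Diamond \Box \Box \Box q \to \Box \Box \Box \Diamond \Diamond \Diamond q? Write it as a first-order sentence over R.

This is a Sahlqvist (Geach-type) schema ◇^1□^3q → □^3◇^3q.
First-order correspondent: \forall x \forall y \forall z ((xRy \wedge x R^3 z) \to \exists w (y R^3 w \wedge z R^3 w)).

\forall x \forall y \forall z ((xRy \wedge x R^3 z) \to \exists w (y R^3 w \wedge z R^3 w))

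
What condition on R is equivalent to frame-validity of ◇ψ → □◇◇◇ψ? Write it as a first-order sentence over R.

This is a Sahlqvist (Geach-type) schema ◇^1□^0ψ → □^1◇^3ψ.
First-order correspondent: ∀x ∀y ∀z ((xRy ∧ xRz) → ∃w (y = w ∧ zR³w)).

∀x ∀y ∀z ((xRy ∧ xRz) → ∃w (y = w ∧ zR³w))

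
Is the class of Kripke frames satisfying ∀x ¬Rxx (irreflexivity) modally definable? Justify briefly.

Modal frame validity is preserved under surjective bounded morphisms.
The 5-cycle (worlds 0,1,2,3,4 with 0→1→2→3→4→0) is irreflexive, and the map sending every world to a single reflexive point • is a surjective bounded morphism (forth: every edge maps to (•,•); back: every world has a successor). So any modal formula valid on the 5-cycle is also valid on the reflexive point, which is not irreflexive.
So no modal formula (or set of formulas) defines exactly the irreflexive frames.

No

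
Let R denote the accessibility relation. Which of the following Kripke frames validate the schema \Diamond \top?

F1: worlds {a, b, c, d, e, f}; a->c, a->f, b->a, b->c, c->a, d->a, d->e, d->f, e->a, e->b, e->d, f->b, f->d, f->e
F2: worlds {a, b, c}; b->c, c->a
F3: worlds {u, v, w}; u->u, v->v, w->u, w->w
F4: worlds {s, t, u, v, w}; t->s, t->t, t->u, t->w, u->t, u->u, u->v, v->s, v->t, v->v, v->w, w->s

F1, F3

The schema corresponds to seriality: \forall x \exists y Rxy.
F1: holds.
F2: fails — world a has no successor.
F3: holds.
F4: fails — world s has no successor.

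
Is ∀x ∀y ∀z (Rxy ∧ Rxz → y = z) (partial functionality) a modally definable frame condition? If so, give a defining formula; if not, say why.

Definable; ◇p → □p defines it

This is a Sahlqvist condition; the CD axiom ◇p → □p defines it.
Suppose ◇p→□p is valid. Take Rxy, Rxz and set V(p)={y}. Then ◇p at x, so □p at x, so p at z, i.e. z=y.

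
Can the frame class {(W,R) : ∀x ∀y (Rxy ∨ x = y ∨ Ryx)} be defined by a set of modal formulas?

No — not modally definable

Any modally definable frame class is closed under disjoint unions.
Take 2 disjoint single-world reflexive frames: each is trivially connected, but their disjoint union has 2 worlds with no edge between distinct components, so it is not connected.
Hence connectedness of R is not modally definable.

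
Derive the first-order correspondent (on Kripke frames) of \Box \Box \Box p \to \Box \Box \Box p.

\forall x \forall z (x R^3 z \to \exists w (x R^3 w \wedge z = w))

This is a Sahlqvist (Geach-type) schema ◇^0□^3p → □^3◇^0p.
Minimal-valuation argument: fix x; take any y with xR^0y and any z with xR^3z. Set V(p) to the set of worlds R-reachable from y in exactly 3 steps. Then □^3p holds at y, so the antecedent holds at x; validity forces ◇^0p at z, giving a w with zR^0w and yR^3w.
First-order correspondent: \forall x \forall z (x R^3 z \to \exists w (x R^3 w \wedge z = w)).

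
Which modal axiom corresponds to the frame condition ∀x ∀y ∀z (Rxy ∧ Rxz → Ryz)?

This is the Euclidean property; the standard corresponding axiom is 5: ◇r → □◇r.
Suppose ◇r→□◇r is valid. Take Rxy, Rxz and set V(r)={y}. Then ◇r at x, so □◇r at x, so ◇r at z, so some w with Rzw has r; w=y, i.e. Rzy. By symmetry of the argument, Ryz.

◇r → □◇r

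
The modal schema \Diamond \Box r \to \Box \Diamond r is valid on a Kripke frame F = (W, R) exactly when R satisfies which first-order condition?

Convergence

Suppose ◇□r→□◇r is valid. Take Rxy, Rxz and set V(r)={w : Ryw}. Then □r at y so ◇□r at x, so □◇r at x, so ◇r at z, giving w with Rzw and Ryw.
Conversely, on a frame with convergence the schema holds at every world under every valuation.
So the correspondent is convergence.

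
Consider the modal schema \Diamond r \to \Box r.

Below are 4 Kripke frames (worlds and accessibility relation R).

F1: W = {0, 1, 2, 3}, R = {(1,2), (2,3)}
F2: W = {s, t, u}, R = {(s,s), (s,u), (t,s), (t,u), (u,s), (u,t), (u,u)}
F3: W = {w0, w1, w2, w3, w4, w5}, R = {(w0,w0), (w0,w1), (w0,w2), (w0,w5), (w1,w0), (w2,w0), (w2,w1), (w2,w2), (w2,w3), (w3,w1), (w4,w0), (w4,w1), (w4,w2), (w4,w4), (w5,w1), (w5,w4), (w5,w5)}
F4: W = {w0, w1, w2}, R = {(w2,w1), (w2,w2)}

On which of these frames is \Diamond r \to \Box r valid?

F1

Frame correspondent (Sahlqvist): \forall x \forall y \forall z (Rxy \wedge Rxz \to y = z) — i.e. partial functionality.
F1: condition met.
F2: fails — s sees both s and u.
F3: fails — w0 sees both w0 and w1.
F4: fails — w2 sees both w1 and w2.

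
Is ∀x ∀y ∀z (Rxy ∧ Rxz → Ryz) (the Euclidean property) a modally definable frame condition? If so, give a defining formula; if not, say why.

Yes — defined by ◇p → □◇p

Yes: it is the Euclidean property, defined by the 5 schema ◇p → □◇p.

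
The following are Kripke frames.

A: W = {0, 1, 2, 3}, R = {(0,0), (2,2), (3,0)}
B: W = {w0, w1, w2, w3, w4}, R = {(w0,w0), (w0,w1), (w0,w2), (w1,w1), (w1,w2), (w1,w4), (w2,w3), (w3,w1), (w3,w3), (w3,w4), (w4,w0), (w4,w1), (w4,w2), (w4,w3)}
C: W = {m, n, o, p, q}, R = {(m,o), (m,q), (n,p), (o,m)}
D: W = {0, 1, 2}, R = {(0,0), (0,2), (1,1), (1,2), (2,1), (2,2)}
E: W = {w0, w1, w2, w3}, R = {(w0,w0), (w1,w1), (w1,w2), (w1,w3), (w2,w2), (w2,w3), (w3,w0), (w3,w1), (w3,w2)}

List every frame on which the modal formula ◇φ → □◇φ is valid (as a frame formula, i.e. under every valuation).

This is the axiom for the Euclidean property; its first-order frame correspondent is ∀x ∀y ∀z (Rxy ∧ Rxz → Ryz).
A: holds.
B: fails — Rw0w1 and Rw0w0 but not Rw1w0.
C: fails — Rmq and Rmq but not Rqq.
D: fails — R02 and R00 but not R20.
E: fails — Rw1w2 and Rw1w1 but not Rw2w1.
Valid on: A.

A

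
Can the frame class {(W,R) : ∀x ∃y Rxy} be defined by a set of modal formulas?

Yes — defined by □r → ◇r

This is a Sahlqvist condition; the D axiom □r → ◇r defines it.
Suppose □r→◇r is valid. At any x set V(r)=W. Then □r at x, so ◇r at x, so x has a successor.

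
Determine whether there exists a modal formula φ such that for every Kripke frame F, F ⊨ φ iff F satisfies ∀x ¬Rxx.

Not definable by any modal formula

If a class were modally definable it would be closed under surjective bounded morphisms (Goldblatt–Thomason).
The 4-cycle (worlds s,t,u,v with s→t→u→v→s) is irreflexive, and the map sending every world to a single reflexive point • is a surjective bounded morphism (forth: every edge maps to (•,•); back: every world has a successor). So any modal formula valid on the 4-cycle is also valid on the reflexive point, which is not irreflexive.
So no modal formula (or set of formulas) defines exactly the irreflexive frames.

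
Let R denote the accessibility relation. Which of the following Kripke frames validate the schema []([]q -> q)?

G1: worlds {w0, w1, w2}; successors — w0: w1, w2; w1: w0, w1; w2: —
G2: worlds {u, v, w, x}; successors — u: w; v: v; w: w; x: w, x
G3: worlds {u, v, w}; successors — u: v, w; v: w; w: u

G2

The schema corresponds to shift-reflexivity: forall x forall y (Rxy -> Ryy).
G1: fails — Rw1w0 but not Rw0w0.
G2: condition met.
G3: fails — Ruv but not Rvv.
Valid on: G2.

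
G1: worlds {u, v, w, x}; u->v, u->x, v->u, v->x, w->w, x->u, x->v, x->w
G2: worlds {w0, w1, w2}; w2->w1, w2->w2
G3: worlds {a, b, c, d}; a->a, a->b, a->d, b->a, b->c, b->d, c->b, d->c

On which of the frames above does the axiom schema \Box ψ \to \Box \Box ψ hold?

G2

This is the axiom for transitivity; its first-order frame correspondent is \forall x \forall y \forall z (Rxy \wedge Ryz \to Rxz).
G1: fails — Ruv and Rvu but not Ruu.
G2: satisfies the condition.
G3: fails — Rbc and Rcb but not Rbb.
Valid on: G2.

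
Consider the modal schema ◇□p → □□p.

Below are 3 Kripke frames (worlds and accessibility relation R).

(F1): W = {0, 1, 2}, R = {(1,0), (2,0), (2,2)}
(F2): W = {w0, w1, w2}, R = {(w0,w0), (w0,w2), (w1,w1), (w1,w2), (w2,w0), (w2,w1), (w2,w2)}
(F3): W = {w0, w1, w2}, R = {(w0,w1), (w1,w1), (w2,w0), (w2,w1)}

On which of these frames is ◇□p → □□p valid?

(F3)

This is the axiom for a generalized confluence (Geach) condition; its first-order frame correspondent is ∀x ∀y ∀z ((xRy ∧ xR²z) → ∃w (yRw ∧ z = w)).
(F1): fails — 2R0, 2R²0 but no w with 0Rw and 0=w.
(F2): fails — w0Rw0, w0R²w1 but no w with w0Rw and w1=w.
(F3): ✓.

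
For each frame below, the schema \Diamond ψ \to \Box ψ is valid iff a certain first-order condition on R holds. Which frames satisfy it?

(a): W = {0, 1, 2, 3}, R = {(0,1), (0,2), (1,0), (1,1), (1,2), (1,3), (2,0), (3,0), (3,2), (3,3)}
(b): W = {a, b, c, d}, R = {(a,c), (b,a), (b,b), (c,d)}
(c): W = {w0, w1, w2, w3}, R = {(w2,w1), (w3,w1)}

Frame correspondent (Sahlqvist): \forall x \forall y \forall z (Rxy \wedge Rxz \to y = z) — i.e. partial functionality.
(a): fails — 0 sees both 1 and 2.
(b): fails — b sees both a and b.
(c): holds.

(c)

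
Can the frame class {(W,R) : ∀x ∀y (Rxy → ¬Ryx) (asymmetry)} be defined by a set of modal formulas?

If a class were modally definable it would be closed under surjective bounded morphisms (Goldblatt–Thomason).
The 4-cycle (worlds a,b,c,d with a→b→c→d→a) is asymmetric. Mapping every world to a single reflexive point • is a surjective bounded morphism, and the reflexive point is not asymmetric (R•• but asymmetry requires ¬R••).
Hence asymmetry is not modally definable.

Not modally definable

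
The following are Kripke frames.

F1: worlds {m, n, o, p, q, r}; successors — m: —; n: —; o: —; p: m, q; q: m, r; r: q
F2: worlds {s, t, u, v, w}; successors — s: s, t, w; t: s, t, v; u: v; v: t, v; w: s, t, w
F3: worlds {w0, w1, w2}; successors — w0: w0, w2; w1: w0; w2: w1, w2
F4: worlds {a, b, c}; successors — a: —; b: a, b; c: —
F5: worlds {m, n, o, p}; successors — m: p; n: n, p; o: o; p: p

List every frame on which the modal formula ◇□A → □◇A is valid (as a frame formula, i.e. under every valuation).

The schema corresponds to convergence: ∀x ∀y ∀z (Rxy ∧ Rxz → ∃w (Ryw ∧ Rzw)).
F1: fails — Rpm and Rpm but m and m have no common successor.
F2: satisfies the condition.
F3: fails — Rw2w2 and Rw2w1 but w2 and w1 have no common successor.
F4: fails — Rba and Rba but a and a have no common successor.
F5: satisfies the condition.
Valid on: F2, F5.

F2, F5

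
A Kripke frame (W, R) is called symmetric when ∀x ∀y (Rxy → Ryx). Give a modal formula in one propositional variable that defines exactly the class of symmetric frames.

r → □◇r

A defining formula is r → □◇r (the B axiom).
Suppose r→□◇r is valid. Take Rxy and set V(r)={x}. Then r at x, so □◇r at x, so ◇r at y, so some z with Ryz has r; z=x, i.e. Ryx.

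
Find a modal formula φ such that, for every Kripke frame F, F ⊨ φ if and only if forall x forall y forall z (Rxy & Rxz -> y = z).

◇r → □r

The condition is partial functionality. The CD schema ◇r → □r defines it.
Suppose ◇r→□r is valid. Take Rxy, Rxz and set V(r)={y}. Then ◇r at x, so □r at x, so r at z, i.e. z=y.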